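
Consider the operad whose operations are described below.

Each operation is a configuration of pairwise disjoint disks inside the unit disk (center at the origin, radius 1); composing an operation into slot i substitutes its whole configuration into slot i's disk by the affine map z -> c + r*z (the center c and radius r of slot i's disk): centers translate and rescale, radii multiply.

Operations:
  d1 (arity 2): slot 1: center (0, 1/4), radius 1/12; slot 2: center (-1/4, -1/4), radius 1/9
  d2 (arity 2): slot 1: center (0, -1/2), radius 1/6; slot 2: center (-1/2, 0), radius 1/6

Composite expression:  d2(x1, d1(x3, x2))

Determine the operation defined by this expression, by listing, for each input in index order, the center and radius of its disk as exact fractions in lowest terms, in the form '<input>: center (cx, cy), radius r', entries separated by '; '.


x1: center (0, -1/2), radius 1/6; x2: center (-13/24, -1/24), radius 1/54; x3: center (-1/2, 1/24), radius 1/72


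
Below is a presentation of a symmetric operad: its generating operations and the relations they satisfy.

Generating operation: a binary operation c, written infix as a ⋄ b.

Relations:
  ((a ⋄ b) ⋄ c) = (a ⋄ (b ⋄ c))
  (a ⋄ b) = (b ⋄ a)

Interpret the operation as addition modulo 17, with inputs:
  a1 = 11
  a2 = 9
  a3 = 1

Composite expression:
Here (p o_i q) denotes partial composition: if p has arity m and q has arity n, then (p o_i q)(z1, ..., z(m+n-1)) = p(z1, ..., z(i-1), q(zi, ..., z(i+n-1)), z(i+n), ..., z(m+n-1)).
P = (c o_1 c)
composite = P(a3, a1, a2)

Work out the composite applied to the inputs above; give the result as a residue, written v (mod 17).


4 (mod 17)

(a3 ⋄ a1) = 12
((a3 ⋄ a1) ⋄ a2) = 4


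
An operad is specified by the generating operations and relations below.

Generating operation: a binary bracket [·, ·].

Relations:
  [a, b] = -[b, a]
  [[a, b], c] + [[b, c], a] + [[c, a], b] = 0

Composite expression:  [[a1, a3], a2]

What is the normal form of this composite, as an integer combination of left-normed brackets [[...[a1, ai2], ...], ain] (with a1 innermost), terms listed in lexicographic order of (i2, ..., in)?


[[a1, a3], a2]

In the tensor algebra, words opening a1 carry the a1-anchored form.
Composite bracket: [[a1, a3], a2]
Under [a, b] = ab - ba we get 4 signed associative words (2^2 = 4).
The a1-initial words carry the normal form:
  the word a1a3a2 carries sign +1 and contributes +[[a1, a3], a2]


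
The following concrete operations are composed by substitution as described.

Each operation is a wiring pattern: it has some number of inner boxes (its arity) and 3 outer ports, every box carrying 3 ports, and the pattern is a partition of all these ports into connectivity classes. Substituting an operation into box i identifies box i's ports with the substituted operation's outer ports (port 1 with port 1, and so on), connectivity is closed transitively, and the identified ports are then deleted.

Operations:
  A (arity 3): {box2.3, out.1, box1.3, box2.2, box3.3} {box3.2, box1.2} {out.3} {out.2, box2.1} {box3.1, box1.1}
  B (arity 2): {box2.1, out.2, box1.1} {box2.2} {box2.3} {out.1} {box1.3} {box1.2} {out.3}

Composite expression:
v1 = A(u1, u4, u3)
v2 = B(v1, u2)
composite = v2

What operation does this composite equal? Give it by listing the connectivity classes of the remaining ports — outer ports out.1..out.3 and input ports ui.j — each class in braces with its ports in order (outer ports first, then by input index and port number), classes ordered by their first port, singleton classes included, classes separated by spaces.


{out.1} {out.2, u1.3, u2.1, u3.3, u4.2, u4.3} {out.3} {u1.1, u3.1} {u1.2, u3.2} {u2.2} {u2.3} {u4.1}

Treat the ports identified at B as solder joints: merge, then drop.
the subtree at A composes to {out.1, u1.3, u3.3, u4.2, u4.3} {out.2, u4.1} {out.3} {u1.1, u3.1} {u1.2, u3.2} on (u1, u4, u3); out.j = own outer ports
the subtree at B composes to {out.1} {out.2, u1.3, u2.1, u3.3, u4.2, u4.3} {out.3} {u1.1, u3.1} {u1.2, u3.2} {u2.2} {u2.3} {u4.1} on (u1, u4, u3, u2); out.j = own outer ports


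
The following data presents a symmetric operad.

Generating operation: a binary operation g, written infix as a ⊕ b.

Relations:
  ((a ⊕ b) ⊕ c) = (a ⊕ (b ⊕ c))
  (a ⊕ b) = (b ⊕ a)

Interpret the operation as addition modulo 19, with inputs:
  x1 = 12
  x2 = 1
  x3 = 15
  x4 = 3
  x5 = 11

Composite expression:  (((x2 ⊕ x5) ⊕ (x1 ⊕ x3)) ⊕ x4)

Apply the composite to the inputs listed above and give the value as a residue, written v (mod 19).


4 (mod 19)

(x2 ⊕ x5) = 12
(x1 ⊕ x3) = 8
((x2 ⊕ x5) ⊕ (x1 ⊕ x3)) = 1
(((x2 ⊕ x5) ⊕ (x1 ⊕ x3)) ⊕ x4) = 4


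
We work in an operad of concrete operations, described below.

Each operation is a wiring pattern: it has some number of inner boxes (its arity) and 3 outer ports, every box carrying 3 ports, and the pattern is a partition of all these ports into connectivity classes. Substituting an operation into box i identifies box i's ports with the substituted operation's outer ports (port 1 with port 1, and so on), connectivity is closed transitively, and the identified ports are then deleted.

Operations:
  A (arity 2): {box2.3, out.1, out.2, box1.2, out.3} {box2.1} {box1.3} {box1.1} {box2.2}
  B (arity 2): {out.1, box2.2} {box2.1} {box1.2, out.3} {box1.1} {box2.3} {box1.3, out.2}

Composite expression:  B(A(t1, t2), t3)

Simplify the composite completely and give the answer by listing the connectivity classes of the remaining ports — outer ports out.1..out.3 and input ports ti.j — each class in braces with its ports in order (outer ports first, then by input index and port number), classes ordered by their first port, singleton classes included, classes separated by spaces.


{out.1, t3.2} {out.2, out.3, t1.2, t2.3} {t1.1} {t1.3} {t2.1} {t2.2} {t3.1} {t3.3}

After gluing at B, chains via deleted ports link the t-ports.
A over (t1, t2) gives {out.1, out.2, out.3, t1.2, t2.3} {t1.1} {t1.3} {t2.1} {t2.2}, out.j being that stage's outer ports
B over (t1, t2, t3) gives {out.1, t3.2} {out.2, out.3, t1.2, t2.3} {t1.1} {t1.3} {t2.1} {t2.2} {t3.1} {t3.3}, out.j being that stage's outer ports


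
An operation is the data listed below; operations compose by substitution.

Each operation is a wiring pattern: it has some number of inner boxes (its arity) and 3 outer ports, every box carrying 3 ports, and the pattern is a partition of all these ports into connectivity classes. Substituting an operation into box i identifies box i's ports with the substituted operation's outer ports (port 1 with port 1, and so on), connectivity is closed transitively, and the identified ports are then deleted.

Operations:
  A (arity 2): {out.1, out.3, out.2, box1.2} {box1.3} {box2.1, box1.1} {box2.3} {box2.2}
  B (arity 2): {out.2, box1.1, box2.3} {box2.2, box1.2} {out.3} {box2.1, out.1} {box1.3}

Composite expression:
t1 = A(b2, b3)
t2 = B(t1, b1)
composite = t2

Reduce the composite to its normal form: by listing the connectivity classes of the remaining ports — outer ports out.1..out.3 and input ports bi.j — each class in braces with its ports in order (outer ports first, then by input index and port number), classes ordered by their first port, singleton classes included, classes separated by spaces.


Two ports join when wires chain via B-identified ports.
stage A: inputs (b2, b3), connectivity {out.1, out.2, out.3, b2.2} {b2.1, b3.1} {b2.3} {b3.2} {b3.3}, out.j its boundary
stage B: inputs (b2, b3, b1), connectivity {out.1, b1.1} {out.2, b1.2, b1.3, b2.2} {out.3} {b2.1, b3.1} {b2.3} {b3.2} {b3.3}, out.j its boundary

{out.1, b1.1} {out.2, b1.2, b1.3, b2.2} {out.3} {b2.1, b3.1} {b2.3} {b3.2} {b3.3}


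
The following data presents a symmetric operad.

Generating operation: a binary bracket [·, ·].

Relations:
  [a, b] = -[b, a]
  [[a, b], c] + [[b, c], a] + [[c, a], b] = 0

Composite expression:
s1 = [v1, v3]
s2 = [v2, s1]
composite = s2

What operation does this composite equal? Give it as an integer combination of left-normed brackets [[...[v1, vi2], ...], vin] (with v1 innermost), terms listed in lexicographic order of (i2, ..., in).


-[[v1, v3], v2]

Skip Jacobi rewriting: expand, keep v1-initial words, read off terms.
Composite bracket: [v2, [v1, v3]]
Expanding via [a, b] = ab - ba: 4 signed words (2^2 = 4).
Collect the words opening with v1:
  word v1v3v2 has sign -1, contributing -[[v1, v3], v2]


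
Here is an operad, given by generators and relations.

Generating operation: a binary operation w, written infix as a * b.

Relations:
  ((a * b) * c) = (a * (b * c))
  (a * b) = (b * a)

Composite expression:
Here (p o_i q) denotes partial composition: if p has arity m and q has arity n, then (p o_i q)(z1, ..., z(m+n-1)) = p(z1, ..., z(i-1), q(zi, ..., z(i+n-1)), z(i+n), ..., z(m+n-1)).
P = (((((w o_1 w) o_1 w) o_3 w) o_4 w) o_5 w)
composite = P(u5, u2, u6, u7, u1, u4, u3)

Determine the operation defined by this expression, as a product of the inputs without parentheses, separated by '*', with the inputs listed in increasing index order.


u1 * u2 * u3 * u4 * u5 * u6 * u7

Shape and order are irrelevant to w; the u-input set decides.
(u5 * u2) spells out as u5 * u2
(u1 * u4) spells out as u1 * u4
(u7 * (u1 * u4)) spells out as u7 * u1 * u4
(u6 * (u7 * (u1 * u4))) spells out as u6 * u7 * u1 * u4
((u5 * u2) * (u6 * (u7 * (u1 * u4)))) spells out as u5 * u2 * u6 * u7 * u1 * u4
(((u5 * u2) * (u6 * (u7 * (u1 * u4)))) * u3) spells out as u5 * u2 * u6 * u7 * u1 * u4 * u3
commutativity sorts the factors: u1 * u2 * u3 * u4 * u5 * u6 * u7


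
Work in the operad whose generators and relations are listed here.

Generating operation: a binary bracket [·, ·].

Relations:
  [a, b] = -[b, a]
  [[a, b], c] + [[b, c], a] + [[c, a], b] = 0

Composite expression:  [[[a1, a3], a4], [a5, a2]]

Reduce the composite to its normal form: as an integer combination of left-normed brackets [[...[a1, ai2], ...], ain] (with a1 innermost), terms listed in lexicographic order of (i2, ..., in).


-[[[[a1, a3], a4], a2], a5] + [[[[a1, a3], a4], a5], a2]

Left-normed coefficients sit on the a1-initial expansion words.
Composite bracket: [[[a1, a3], a4], [a5, a2]]
The bracket unfolds into 16 signed words via [a, b] = ab - ba (2^4 = 16).
Collect the words opening with a1:
  from a1a3a4a2a5, sign -1: term -[[[[a1, a3], a4], a2], a5]
  from a1a3a4a5a2, sign +1: term +[[[[a1, a3], a4], a5], a2]


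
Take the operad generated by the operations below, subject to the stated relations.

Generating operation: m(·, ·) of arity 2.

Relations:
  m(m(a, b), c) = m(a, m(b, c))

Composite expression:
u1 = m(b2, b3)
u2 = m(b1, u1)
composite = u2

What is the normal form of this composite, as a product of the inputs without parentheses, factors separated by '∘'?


b1 ∘ b2 ∘ b3


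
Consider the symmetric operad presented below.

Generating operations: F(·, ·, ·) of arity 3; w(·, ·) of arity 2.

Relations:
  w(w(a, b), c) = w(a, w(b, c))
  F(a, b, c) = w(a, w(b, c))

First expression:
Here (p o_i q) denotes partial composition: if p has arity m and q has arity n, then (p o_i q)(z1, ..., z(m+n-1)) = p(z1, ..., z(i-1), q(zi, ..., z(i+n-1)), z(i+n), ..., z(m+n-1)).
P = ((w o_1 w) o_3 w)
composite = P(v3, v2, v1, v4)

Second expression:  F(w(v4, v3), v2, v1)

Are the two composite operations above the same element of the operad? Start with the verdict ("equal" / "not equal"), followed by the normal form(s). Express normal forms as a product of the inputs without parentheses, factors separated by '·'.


not equal — first v3 · v2 · v1 · v4, second v4 · v3 · v2 · v1


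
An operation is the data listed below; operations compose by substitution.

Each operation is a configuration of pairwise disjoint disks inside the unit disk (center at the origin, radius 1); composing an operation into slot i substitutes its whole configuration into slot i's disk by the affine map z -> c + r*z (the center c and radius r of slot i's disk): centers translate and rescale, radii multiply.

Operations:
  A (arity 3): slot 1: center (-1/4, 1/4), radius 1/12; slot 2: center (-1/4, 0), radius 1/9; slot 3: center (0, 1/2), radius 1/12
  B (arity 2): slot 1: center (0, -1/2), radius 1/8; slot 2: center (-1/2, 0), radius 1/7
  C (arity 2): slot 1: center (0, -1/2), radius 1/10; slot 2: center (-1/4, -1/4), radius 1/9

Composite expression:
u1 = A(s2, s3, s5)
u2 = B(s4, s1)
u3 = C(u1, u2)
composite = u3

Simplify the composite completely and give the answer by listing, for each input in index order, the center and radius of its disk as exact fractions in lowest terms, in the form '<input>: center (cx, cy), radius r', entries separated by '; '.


Each s-disk chains the slot maps above it in C; radii multiply.
s2 passes through 2 substitutions, ending at center (-1/40, -19/40), radius 1/120
s3 passes through 2 substitutions, ending at center (-1/40, -1/2), radius 1/90
s5 passes through 2 substitutions, ending at center (0, -9/20), radius 1/120
s4 passes through 2 substitutions, ending at center (-1/4, -11/36), radius 1/72
s1 passes through 2 substitutions, ending at center (-11/36, -1/4), radius 1/63

s1: center (-11/36, -1/4), radius 1/63; s2: center (-1/40, -19/40), radius 1/120; s3: center (-1/40, -1/2), radius 1/90; s4: center (-1/4, -11/36), radius 1/72; s5: center (0, -9/20), radius 1/120


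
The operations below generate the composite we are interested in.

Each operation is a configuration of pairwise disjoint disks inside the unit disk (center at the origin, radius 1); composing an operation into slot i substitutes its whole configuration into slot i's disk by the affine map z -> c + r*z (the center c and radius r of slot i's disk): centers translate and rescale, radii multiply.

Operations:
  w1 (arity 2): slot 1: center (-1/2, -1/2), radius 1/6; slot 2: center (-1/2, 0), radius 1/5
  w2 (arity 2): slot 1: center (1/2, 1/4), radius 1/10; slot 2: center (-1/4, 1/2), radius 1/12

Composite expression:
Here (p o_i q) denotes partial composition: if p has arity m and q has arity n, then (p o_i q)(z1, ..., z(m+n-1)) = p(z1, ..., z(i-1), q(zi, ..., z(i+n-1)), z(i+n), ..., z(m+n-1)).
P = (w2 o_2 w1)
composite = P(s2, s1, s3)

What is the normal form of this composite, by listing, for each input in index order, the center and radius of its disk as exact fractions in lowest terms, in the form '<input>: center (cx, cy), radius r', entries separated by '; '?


s1: center (-7/24, 11/24), radius 1/72; s2: center (1/2, 1/4), radius 1/10; s3: center (-7/24, 1/2), radius 1/60

Follow each s-input down from w2: c' goes to c + r*c', radius to r*r'.
input s2: composing its 1 substitution step yields center (1/2, 1/4), radius 1/10
input s1: composing its 2 substitution steps yields center (-7/24, 11/24), radius 1/72
input s3: composing its 2 substitution steps yields center (-7/24, 1/2), radius 1/60


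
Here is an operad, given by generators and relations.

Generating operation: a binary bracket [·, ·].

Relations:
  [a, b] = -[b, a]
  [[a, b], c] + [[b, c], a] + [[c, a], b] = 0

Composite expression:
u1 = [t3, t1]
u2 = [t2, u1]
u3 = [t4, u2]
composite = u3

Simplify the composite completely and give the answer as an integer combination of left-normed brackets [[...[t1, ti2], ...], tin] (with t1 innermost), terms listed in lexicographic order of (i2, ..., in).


Expand each bracket as ab - ba; the t1-initial words give the coefficients.
Composite bracket: [t4, [t2, [t3, t1]]]
Each bracket splits as ab - ba, giving 8 signed words (2^3 = 8).
Collect the words opening with t1:
  t1t3t2t4 appears with sign -1, giving the term -[[[t1, t3], t2], t4]

-[[[t1, t3], t2], t4]


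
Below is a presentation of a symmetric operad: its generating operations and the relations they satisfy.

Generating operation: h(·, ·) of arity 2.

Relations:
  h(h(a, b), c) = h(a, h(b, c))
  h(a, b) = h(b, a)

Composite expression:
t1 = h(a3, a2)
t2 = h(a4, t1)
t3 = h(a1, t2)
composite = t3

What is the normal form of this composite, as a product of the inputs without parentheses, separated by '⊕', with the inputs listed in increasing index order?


a1 ⊕ a2 ⊕ a3 ⊕ a4

Both nesting and order wash out for h; what remains is which a's occur.
h(a3, a2) reduces to a3 ⊕ a2
h(a4, h(a3, a2)) reduces to a4 ⊕ a3 ⊕ a2
h(a1, h(a4, h(a3, a2))) reduces to a1 ⊕ a4 ⊕ a3 ⊕ a2
commutativity sorts the factors: a1 ⊕ a2 ⊕ a3 ⊕ a4


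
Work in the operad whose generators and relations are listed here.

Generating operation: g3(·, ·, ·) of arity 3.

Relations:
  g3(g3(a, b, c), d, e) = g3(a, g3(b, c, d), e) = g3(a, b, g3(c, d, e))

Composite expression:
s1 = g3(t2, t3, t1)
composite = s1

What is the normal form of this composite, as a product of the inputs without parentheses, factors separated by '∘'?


All parenthesizations of g3 agree; list the t-inputs left to right.
g3(t2, t3, t1) linearizes to t2 ∘ t3 ∘ t1

t2 ∘ t3 ∘ t1


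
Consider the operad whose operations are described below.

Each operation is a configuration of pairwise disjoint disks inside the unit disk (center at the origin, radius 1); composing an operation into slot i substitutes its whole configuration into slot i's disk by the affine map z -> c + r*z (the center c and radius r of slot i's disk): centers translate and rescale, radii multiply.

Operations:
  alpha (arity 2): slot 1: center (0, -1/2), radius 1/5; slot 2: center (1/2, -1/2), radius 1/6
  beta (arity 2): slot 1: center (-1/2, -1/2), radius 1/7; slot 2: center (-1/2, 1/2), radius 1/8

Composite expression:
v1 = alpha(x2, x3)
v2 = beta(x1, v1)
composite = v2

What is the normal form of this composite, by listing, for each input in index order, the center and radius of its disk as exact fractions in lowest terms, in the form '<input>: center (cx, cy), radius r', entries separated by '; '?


x1: center (-1/2, -1/2), radius 1/7; x2: center (-1/2, 7/16), radius 1/40; x3: center (-7/16, 7/16), radius 1/48

Follow each x-input down from beta: c' goes to c + r*c', radius to r*r'.
x1: after 1 affine step, its disk has center (-1/2, -1/2), radius 1/7
x2: after 2 affine steps, its disk has center (-1/2, 7/16), radius 1/40
x3: after 2 affine steps, its disk has center (-7/16, 7/16), radius 1/48


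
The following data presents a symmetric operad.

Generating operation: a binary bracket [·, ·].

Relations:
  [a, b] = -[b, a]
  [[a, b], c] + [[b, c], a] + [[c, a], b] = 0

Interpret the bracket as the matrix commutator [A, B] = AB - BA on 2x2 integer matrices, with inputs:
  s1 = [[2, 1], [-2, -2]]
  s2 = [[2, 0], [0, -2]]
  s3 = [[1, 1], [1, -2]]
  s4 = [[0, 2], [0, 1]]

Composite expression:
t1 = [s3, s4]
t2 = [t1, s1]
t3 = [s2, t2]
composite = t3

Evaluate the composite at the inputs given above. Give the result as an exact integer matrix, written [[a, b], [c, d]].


[[0, -128], [48, 0]]

[s3, s4] = [[-2, 7], [-1, 2]]
[[s3, s4], s1] = [[-13, -32], [-12, 13]]
[s2, [[s3, s4], s1]] = [[0, -128], [48, 0]]


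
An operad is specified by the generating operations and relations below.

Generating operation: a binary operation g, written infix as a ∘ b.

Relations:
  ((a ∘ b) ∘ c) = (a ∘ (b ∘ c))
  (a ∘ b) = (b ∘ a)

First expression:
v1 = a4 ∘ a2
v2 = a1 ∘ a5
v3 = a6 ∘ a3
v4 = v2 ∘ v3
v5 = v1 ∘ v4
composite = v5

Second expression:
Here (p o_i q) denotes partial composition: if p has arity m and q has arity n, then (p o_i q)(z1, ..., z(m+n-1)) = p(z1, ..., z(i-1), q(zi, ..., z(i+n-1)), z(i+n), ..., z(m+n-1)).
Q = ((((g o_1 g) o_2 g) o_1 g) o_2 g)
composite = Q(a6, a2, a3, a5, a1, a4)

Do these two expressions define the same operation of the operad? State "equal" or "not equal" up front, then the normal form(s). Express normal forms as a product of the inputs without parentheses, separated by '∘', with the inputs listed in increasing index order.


equal; the common form is a1 ∘ a2 ∘ a3 ∘ a4 ∘ a5 ∘ a6

Reducing the first expression gives a1 ∘ a2 ∘ a3 ∘ a4 ∘ a5 ∘ a6
Reducing the second expression gives a1 ∘ a2 ∘ a3 ∘ a4 ∘ a5 ∘ a6
The forms coincide; equal.


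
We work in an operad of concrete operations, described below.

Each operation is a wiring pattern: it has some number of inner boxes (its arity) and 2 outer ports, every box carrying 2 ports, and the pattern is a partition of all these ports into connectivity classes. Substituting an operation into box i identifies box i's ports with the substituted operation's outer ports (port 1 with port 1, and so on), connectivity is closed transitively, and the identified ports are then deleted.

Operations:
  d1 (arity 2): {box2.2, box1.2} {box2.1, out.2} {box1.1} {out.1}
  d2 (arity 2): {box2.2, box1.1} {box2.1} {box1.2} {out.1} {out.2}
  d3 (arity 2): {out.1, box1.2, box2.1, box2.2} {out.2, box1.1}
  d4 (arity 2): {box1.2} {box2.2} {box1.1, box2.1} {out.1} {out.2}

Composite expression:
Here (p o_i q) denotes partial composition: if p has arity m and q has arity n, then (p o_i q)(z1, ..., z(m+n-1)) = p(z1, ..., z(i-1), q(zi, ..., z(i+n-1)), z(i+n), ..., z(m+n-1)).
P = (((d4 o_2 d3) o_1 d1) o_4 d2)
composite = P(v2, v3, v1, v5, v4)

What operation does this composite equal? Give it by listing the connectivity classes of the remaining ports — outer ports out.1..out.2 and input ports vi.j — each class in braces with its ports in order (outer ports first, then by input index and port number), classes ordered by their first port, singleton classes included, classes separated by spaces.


Connectivity passes through glued d4-boundaries; trace each wire chain.
d1 over (v2, v3) gives {out.1} {out.2, v3.1} {v2.1} {v2.2, v3.2}, out.j being that stage's outer ports
d2 over (v5, v4) gives {out.1} {out.2} {v4.1} {v4.2, v5.1} {v5.2}, out.j being that stage's outer ports
d3 over (v1, v5, v4) gives {out.1, v1.2} {out.2, v1.1} {v4.1} {v4.2, v5.1} {v5.2}, out.j being that stage's outer ports
d4 over (v2, v3, v1, v5, v4) gives {out.1} {out.2} {v1.1} {v1.2} {v2.1} {v2.2, v3.2} {v3.1} {v4.1} {v4.2, v5.1} {v5.2}, out.j being that stage's outer ports

{out.1} {out.2} {v1.1} {v1.2} {v2.1} {v2.2, v3.2} {v3.1} {v4.1} {v4.2, v5.1} {v5.2}


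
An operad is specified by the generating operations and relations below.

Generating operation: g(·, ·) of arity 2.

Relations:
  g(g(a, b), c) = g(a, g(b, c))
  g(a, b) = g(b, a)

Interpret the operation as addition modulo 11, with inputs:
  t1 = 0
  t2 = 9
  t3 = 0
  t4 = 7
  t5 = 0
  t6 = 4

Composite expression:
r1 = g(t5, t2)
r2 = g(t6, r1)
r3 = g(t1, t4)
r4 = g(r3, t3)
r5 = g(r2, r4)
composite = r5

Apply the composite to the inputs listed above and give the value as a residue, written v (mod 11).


g(t5, t2) = 9
g(t6, g(t5, t2)) = 2
g(t1, t4) = 7
g(g(t1, t4), t3) = 7
g(g(t6, g(t5, t2)), g(g(t1, t4), t3)) = 9

9 (mod 11)


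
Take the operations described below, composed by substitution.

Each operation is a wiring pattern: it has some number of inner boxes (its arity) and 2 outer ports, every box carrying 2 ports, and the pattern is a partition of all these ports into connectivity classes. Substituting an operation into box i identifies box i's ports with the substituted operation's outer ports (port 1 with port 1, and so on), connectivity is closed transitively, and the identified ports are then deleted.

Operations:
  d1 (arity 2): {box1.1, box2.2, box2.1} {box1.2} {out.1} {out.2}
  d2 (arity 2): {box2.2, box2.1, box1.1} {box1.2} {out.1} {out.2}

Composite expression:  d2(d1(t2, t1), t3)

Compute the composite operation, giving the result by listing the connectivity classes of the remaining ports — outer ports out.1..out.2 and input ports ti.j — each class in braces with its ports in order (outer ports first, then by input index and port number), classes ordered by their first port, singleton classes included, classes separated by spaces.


{out.1} {out.2} {t1.1, t1.2, t2.1} {t2.2} {t3.1, t3.2}


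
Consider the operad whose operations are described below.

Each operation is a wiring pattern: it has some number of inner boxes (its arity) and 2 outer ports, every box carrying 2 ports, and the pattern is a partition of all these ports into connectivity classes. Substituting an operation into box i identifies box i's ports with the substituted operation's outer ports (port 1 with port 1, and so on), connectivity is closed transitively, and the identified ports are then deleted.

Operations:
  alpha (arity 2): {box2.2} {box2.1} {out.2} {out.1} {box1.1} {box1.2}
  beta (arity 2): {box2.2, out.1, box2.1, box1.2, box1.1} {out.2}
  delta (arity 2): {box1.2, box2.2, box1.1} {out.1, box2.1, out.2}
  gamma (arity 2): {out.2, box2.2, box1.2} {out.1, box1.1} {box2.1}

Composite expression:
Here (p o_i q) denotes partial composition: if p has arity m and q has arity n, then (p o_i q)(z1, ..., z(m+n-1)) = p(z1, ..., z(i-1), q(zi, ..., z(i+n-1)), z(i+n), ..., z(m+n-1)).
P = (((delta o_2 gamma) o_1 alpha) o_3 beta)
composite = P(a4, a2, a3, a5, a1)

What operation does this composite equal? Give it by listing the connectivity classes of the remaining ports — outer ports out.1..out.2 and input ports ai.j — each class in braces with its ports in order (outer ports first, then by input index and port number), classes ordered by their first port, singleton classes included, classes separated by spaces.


Two ports join when wires chain via delta-identified ports.
composing alpha on (a4, a2), with out.j its own outer ports: {out.1} {out.2} {a2.1} {a2.2} {a4.1} {a4.2}
composing beta on (a3, a5), with out.j its own outer ports: {out.1, a3.1, a3.2, a5.1, a5.2} {out.2}
composing gamma on (a3, a5, a1), with out.j its own outer ports: {out.1, a3.1, a3.2, a5.1, a5.2} {out.2, a1.2} {a1.1}
composing delta on (a4, a2, a3, a5, a1), with out.j its own outer ports: {out.1, out.2, a3.1, a3.2, a5.1, a5.2} {a1.1} {a1.2} {a2.1} {a2.2} {a4.1} {a4.2}

{out.1, out.2, a3.1, a3.2, a5.1, a5.2} {a1.1} {a1.2} {a2.1} {a2.2} {a4.1} {a4.2}


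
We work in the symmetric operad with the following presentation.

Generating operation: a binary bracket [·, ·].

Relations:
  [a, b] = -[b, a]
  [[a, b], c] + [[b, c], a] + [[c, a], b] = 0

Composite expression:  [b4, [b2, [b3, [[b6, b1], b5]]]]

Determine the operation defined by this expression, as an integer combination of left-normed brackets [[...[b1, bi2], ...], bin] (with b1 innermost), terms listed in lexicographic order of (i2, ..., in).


[[[[[b1, b6], b5], b3], b2], b4]

In the tensor algebra, words opening b1 carry the b1-anchored form.
Composite bracket: [b4, [b2, [b3, [[b6, b1], b5]]]]
The bracket unfolds into 32 signed words via [a, b] = ab - ba (2^5 = 32).
Coefficients come from the b1-initial words:
  sign of b1b6b5b3b2b4 is +1, so it contributes +[[[[[b1, b6], b5], b3], b2], b4]


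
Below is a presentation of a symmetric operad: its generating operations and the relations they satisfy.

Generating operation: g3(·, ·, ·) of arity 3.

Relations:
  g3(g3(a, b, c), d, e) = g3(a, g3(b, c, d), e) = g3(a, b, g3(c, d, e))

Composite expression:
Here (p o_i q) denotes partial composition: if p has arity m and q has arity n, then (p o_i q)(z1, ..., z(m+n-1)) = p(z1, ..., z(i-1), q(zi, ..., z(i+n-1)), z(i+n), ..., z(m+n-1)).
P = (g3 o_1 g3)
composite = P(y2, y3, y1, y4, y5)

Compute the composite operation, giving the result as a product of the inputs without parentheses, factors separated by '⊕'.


y2 ⊕ y3 ⊕ y1 ⊕ y4 ⊕ y5

All parenthesizations of g3 agree; list the y-inputs left to right.
g3(y2, y3, y1) flattens to y2 ⊕ y3 ⊕ y1
g3(g3(y2, y3, y1), y4, y5) flattens to y2 ⊕ y3 ⊕ y1 ⊕ y4 ⊕ y5


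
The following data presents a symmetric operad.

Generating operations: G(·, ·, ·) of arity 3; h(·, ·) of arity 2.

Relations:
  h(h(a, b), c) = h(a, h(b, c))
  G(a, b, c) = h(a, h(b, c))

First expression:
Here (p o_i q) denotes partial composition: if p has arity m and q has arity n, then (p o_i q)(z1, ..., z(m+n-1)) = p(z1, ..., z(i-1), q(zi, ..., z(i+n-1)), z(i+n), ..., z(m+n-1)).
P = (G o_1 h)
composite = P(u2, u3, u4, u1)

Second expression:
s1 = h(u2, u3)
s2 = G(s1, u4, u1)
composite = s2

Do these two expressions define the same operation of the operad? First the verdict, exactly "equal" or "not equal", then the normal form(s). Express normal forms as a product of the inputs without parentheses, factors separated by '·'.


equal; both compose to u2 · u3 · u4 · u1

Reducing the first expression gives u2 · u3 · u4 · u1
Reducing the second expression gives u2 · u3 · u4 · u1
The normal forms match — equal.


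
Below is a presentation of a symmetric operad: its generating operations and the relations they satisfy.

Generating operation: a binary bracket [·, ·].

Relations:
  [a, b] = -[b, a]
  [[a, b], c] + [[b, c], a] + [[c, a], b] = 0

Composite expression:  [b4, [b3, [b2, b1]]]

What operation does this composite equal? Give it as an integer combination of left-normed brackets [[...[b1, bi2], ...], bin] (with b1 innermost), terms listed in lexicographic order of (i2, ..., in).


-[[[b1, b2], b3], b4]

Expand each bracket as ab - ba; the b1-initial words give the coefficients.
Composite bracket: [b4, [b3, [b2, b1]]]
Applying ab - ba throughout gives 8 signed words (2^3 = 8).
The b1-initial words carry the normal form:
  b1b2b3b4 (sign -1) contributes -[[[b1, b2], b3], b4]


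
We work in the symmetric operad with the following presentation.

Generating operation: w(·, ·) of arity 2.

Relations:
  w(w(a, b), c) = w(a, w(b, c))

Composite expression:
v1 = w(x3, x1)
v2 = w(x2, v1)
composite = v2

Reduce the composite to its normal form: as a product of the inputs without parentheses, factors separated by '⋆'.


x2 ⋆ x3 ⋆ x1


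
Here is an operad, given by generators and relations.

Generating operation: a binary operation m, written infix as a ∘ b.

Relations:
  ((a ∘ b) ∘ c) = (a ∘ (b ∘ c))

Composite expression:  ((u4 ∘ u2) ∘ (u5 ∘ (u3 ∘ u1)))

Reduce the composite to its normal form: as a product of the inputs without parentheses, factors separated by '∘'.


u4 ∘ u2 ∘ u5 ∘ u3 ∘ u1

The m-tree's shape is irrelevant; the u-reading-order decides.
(u4 ∘ u2) spells out as u4 ∘ u2
(u3 ∘ u1) spells out as u3 ∘ u1
(u5 ∘ (u3 ∘ u1)) spells out as u5 ∘ u3 ∘ u1
((u4 ∘ u2) ∘ (u5 ∘ (u3 ∘ u1))) spells out as u4 ∘ u2 ∘ u5 ∘ u3 ∘ u1


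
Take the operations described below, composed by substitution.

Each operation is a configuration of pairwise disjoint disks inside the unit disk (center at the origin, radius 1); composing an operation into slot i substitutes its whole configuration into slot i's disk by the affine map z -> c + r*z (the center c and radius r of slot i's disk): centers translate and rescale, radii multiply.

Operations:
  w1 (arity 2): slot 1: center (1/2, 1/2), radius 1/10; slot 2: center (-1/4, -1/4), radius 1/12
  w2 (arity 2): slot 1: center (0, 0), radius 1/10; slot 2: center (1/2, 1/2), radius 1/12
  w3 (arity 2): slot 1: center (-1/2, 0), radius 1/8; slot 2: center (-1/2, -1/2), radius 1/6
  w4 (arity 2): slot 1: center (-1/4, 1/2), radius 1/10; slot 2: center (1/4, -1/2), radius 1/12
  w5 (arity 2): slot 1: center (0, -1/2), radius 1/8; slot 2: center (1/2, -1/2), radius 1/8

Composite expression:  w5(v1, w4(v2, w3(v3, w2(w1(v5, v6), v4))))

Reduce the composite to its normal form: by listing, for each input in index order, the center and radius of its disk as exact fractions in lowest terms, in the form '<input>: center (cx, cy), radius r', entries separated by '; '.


Follow each v-input down from w5: c' goes to c + r*c', radius to r*r'.
tracing v1 down its 1-map path: center (0, -1/2), radius 1/8
tracing v2 down its 2-map path: center (15/32, -7/16), radius 1/80
tracing v3 down its 3-map path: center (101/192, -9/16), radius 1/768
tracing v5 down its 5-map path: center (6061/11520, -6539/11520), radius 1/57600
tracing v6 down its 5-map path: center (12119/23040, -13081/23040), radius 1/69120
tracing v4 down its 4-map path: center (607/1152, -653/1152), radius 1/6912

v1: center (0, -1/2), radius 1/8; v2: center (15/32, -7/16), radius 1/80; v3: center (101/192, -9/16), radius 1/768; v4: center (607/1152, -653/1152), radius 1/6912; v5: center (6061/11520, -6539/11520), radius 1/57600; v6: center (12119/23040, -13081/23040), radius 1/69120


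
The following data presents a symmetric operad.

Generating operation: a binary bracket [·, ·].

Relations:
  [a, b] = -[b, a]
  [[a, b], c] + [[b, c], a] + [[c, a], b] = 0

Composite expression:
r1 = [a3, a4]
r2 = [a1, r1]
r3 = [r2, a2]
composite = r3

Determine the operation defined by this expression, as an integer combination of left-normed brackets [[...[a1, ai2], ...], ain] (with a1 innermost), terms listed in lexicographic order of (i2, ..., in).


[[[a1, a3], a4], a2] - [[[a1, a4], a3], a2]


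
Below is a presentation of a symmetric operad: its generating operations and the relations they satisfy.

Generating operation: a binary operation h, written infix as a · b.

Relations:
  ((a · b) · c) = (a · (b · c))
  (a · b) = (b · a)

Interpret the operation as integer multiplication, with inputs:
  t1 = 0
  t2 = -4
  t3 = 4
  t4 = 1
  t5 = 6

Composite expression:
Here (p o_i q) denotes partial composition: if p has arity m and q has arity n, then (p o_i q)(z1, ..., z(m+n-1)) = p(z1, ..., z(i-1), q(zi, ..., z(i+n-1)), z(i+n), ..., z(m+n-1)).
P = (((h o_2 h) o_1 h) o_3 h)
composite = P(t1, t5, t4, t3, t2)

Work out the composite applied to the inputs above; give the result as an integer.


0

(t1 · t5) = 0
(t4 · t3) = 4
((t4 · t3) · t2) = -16
((t1 · t5) · ((t4 · t3) · t2)) = 0


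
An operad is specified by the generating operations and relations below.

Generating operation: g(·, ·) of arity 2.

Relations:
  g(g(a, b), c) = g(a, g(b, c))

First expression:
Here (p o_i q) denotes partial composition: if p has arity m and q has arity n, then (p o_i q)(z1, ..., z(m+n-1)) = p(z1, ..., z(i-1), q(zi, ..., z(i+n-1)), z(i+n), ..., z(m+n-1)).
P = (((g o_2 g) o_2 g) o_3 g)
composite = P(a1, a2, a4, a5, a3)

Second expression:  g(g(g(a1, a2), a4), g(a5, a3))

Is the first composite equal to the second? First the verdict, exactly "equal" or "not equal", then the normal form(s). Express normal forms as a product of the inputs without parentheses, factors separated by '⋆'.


The first expression reduces to a1 ⋆ a2 ⋆ a4 ⋆ a5 ⋆ a3
The second expression reduces to a1 ⋆ a2 ⋆ a4 ⋆ a5 ⋆ a3
The forms coincide; equal.

equal: each reduces to a1 ⋆ a2 ⋆ a4 ⋆ a5 ⋆ a3


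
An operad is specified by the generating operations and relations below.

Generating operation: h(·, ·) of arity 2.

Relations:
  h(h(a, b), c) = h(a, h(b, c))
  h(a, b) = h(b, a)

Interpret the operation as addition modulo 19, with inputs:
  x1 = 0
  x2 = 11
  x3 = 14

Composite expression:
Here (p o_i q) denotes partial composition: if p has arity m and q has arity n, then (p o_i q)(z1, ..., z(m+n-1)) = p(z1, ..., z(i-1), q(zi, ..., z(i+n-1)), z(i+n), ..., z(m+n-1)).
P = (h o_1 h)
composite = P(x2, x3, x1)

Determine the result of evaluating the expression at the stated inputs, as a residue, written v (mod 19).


h(x2, x3) = 6
h(h(x2, x3), x1) = 6

6 (mod 19)


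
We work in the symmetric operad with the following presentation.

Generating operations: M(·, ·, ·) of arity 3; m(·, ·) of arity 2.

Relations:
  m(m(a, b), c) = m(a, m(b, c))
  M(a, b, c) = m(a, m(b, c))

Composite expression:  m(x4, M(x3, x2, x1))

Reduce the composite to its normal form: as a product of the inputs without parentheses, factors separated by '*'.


The m-tree's shape is irrelevant; the x-reading-order decides.
M(x3, x2, x1) flattens to x3 * x2 * x1
m(x4, M(x3, x2, x1)) flattens to x4 * x3 * x2 * x1

x4 * x3 * x2 * x1


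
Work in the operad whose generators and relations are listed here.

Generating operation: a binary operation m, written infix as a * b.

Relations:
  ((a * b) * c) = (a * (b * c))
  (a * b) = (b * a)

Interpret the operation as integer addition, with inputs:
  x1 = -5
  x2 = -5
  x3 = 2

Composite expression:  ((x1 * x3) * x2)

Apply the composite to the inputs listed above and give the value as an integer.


-8

(x1 * x3) = -3
((x1 * x3) * x2) = -8


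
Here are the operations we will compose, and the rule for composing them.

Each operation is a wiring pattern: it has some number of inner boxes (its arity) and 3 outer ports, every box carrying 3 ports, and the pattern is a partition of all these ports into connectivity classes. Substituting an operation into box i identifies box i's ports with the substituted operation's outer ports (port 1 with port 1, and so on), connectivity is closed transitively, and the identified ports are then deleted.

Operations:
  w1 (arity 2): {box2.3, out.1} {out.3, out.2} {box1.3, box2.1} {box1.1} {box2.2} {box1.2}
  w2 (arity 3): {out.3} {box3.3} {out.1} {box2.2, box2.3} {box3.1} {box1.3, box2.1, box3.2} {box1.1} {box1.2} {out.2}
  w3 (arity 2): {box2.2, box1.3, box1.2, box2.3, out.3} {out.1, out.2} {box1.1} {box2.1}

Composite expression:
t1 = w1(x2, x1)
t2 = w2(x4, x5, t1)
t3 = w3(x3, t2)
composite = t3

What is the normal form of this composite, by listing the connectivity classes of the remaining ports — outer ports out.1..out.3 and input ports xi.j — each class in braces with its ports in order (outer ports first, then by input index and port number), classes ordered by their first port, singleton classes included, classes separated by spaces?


{out.1, out.2} {out.3, x3.2, x3.3} {x1.1, x2.3} {x1.2} {x1.3} {x2.1} {x2.2} {x3.1} {x4.1} {x4.2} {x4.3, x5.1} {x5.2, x5.3}

After gluing at w3, chains via deleted ports link the x-ports.
through w1, on inputs (x2, x1): {out.1, x1.3} {out.2, out.3} {x1.1, x2.3} {x1.2} {x2.1} {x2.2} (out.j = stage outer ports)
through w2, on inputs (x4, x5, x2, x1): {out.1} {out.2} {out.3} {x1.1, x2.3} {x1.2} {x1.3} {x2.1} {x2.2} {x4.1} {x4.2} {x4.3, x5.1} {x5.2, x5.3} (out.j = stage outer ports)
through w3, on inputs (x3, x4, x5, x2, x1): {out.1, out.2} {out.3, x3.2, x3.3} {x1.1, x2.3} {x1.2} {x1.3} {x2.1} {x2.2} {x3.1} {x4.1} {x4.2} {x4.3, x5.1} {x5.2, x5.3} (out.j = stage outer ports)


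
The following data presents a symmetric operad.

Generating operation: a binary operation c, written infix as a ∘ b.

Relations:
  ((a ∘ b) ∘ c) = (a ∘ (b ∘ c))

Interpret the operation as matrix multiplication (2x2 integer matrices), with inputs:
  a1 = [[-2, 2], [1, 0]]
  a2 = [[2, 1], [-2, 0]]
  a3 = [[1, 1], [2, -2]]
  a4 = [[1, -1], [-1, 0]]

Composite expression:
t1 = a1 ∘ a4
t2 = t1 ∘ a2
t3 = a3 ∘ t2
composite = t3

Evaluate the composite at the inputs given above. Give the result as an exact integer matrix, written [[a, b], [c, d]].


[[-8, -3], [-32, -10]]

(a1 ∘ a4) = [[-4, 2], [1, -1]]
((a1 ∘ a4) ∘ a2) = [[-12, -4], [4, 1]]
(a3 ∘ ((a1 ∘ a4) ∘ a2)) = [[-8, -3], [-32, -10]]


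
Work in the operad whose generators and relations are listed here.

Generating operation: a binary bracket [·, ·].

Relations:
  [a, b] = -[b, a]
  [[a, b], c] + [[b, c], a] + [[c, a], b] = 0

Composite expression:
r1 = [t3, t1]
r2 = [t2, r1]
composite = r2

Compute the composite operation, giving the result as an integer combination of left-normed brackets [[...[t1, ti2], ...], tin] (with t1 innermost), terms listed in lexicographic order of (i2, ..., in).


[[t1, t3], t2]

Expand each bracket as ab - ba; the t1-initial words give the coefficients.
Composite bracket: [t2, [t3, t1]]
Under [a, b] = ab - ba we get 4 signed associative words (2^2 = 4).
Keep just the words that open with t1:
  from t1t3t2, sign +1: term +[[t1, t3], t2]


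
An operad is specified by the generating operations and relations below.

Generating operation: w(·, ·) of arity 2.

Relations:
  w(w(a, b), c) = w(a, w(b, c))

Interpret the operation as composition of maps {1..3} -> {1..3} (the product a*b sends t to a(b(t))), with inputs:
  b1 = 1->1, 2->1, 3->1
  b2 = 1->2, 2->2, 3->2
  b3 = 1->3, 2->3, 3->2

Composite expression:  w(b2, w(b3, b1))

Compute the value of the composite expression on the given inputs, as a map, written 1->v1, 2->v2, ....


1->2, 2->2, 3->2

w(b3, b1) = 1->3, 2->3, 3->3
w(b2, w(b3, b1)) = 1->2, 2->2, 3->2


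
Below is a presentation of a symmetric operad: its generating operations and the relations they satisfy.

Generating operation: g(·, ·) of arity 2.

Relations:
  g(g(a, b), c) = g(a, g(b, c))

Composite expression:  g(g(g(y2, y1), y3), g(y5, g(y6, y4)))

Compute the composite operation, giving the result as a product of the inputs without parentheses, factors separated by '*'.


y2 * y1 * y3 * y5 * y6 * y4

All parenthesizations of g agree; list the y-inputs left to right.
g(y2, y1) reduces to y2 * y1
g(g(y2, y1), y3) reduces to y2 * y1 * y3
g(y6, y4) reduces to y6 * y4
g(y5, g(y6, y4)) reduces to y5 * y6 * y4
g(g(g(y2, y1), y3), g(y5, g(y6, y4))) reduces to y2 * y1 * y3 * y5 * y6 * y4
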